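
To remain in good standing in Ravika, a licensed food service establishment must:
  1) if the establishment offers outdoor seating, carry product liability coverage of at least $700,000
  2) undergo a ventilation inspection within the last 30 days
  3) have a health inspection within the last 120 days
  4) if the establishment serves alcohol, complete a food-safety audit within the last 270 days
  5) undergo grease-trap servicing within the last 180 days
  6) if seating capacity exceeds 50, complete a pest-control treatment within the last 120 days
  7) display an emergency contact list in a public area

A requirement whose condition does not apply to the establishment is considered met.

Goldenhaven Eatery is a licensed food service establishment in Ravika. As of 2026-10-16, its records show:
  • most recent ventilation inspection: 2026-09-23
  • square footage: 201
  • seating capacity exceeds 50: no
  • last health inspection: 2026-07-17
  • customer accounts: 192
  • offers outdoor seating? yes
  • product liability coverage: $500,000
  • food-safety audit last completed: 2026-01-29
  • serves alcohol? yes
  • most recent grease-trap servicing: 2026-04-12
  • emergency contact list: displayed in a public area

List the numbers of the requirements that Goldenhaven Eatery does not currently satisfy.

1. condition 'offers outdoor seating' holds; product liability coverage $500,000 < $700,000 → not met
2. ventilation inspection 23 days ago vs limit 30 → met
3. health inspection 91 days ago vs limit 120 → met
4. condition 'serves alcohol' holds; food-safety audit 260 days ago vs limit 270 → met
5. grease-trap servicing 187 days ago vs limit 180 → not met
6. condition 'seating capacity exceeds 50' does not hold → requirement n/a → met
7. emergency contact list present → met
Not met: 1, 5

1, 5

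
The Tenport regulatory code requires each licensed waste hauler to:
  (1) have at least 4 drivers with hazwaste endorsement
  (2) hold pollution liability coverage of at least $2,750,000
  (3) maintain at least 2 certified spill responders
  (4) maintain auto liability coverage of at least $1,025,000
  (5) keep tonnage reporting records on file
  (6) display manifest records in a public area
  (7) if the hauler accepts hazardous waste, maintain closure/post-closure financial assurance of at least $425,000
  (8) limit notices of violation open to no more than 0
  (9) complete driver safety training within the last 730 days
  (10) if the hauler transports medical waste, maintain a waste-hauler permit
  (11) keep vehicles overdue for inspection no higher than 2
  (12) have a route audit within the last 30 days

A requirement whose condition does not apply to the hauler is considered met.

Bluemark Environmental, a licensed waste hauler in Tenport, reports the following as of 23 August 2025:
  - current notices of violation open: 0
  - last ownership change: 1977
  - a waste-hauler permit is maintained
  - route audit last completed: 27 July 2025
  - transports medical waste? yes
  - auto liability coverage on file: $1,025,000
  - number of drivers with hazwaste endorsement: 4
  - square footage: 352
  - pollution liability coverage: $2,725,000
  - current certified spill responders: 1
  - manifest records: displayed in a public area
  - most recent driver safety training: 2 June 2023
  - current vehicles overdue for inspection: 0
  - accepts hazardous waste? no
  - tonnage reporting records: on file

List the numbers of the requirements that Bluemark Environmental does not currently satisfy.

2, 3, 9

1. drivers with hazwaste endorsement 4 ≥ 4 → met
2. pollution liability coverage $2,725,000 < $2,750,000 → not met
3. certified spill responders 1 < 2 → not met
4. auto liability coverage $1,025,000 ≥ $1,025,000 → met
5. tonnage reporting records present → met
6. manifest records present → met
7. condition 'accepts hazardous waste' does not hold → requirement n/a → met
8. notices of violation open 0 ≤ 0 → met
9. driver safety training 813 days ago vs limit 730 → not met
10. condition 'transports medical waste' holds; waste-hauler permit present → met
11. vehicles overdue for inspection 0 ≤ 2 → met
12. route audit 27 days ago vs limit 30 → met
Not met: 2, 3, 9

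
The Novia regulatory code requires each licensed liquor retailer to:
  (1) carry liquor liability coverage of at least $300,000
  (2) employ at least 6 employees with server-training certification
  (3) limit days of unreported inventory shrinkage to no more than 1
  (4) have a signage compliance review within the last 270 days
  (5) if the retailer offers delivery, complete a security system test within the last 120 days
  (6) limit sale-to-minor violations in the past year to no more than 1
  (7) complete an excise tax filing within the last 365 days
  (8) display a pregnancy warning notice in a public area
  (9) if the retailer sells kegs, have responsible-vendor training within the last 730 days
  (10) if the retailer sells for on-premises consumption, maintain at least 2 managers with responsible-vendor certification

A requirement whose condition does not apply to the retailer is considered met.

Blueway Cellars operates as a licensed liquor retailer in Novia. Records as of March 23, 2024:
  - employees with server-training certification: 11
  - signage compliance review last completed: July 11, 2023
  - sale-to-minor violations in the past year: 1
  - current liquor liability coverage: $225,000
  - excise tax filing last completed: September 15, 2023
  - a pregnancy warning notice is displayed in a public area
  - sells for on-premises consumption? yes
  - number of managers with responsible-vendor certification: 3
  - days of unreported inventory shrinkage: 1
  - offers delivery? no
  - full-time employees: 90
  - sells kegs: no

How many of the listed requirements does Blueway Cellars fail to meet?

1. liquor liability coverage $225,000 < $300,000 → not met
2. employees with server-training certification 11 ≥ 6 → met
3. days of unreported inventory shrinkage 1 ≤ 1 → met
4. signage compliance review 256 days ago vs limit 270 → met
5. condition 'offers delivery' does not hold → requirement n/a → met
6. sale-to-minor violations in the past year 1 ≤ 1 → met
7. excise tax filing 190 days ago vs limit 365 → met
8. pregnancy warning notice present → met
9. condition 'sells kegs' does not hold → requirement n/a → met
10. condition 'sells for on-premises consumption' holds; managers with responsible-vendor certification 3 ≥ 2 → met
Not met: 1 of 10

1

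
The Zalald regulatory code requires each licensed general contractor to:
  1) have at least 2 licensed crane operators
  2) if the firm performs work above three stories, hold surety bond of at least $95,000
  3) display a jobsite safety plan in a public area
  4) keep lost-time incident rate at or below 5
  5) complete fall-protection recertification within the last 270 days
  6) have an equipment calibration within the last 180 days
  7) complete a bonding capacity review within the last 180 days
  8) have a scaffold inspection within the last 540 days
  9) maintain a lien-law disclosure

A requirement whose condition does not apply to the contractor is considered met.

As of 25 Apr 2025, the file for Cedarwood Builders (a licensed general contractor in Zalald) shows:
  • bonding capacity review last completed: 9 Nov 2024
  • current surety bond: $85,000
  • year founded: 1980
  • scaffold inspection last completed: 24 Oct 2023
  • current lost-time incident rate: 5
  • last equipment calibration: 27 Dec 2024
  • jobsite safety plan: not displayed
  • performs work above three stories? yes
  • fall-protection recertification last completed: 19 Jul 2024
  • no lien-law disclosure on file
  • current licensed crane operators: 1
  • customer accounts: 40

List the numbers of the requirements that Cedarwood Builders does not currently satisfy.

1. licensed crane operators 1 < 2 → not met
2. condition 'performs work above three stories' holds; surety bond $85,000 < $95,000 → not met
3. jobsite safety plan absent → not met
4. lost-time incident rate 5 ≤ 5 → met
5. fall-protection recertification 280 days ago vs limit 270 → not met
6. equipment calibration 119 days ago vs limit 180 → met
7. bonding capacity review 167 days ago vs limit 180 → met
8. scaffold inspection 549 days ago vs limit 540 → not met
9. lien-law disclosure absent → not met
Not met: 1, 2, 3, 5, 8, 9

1, 2, 3, 5, 8, 9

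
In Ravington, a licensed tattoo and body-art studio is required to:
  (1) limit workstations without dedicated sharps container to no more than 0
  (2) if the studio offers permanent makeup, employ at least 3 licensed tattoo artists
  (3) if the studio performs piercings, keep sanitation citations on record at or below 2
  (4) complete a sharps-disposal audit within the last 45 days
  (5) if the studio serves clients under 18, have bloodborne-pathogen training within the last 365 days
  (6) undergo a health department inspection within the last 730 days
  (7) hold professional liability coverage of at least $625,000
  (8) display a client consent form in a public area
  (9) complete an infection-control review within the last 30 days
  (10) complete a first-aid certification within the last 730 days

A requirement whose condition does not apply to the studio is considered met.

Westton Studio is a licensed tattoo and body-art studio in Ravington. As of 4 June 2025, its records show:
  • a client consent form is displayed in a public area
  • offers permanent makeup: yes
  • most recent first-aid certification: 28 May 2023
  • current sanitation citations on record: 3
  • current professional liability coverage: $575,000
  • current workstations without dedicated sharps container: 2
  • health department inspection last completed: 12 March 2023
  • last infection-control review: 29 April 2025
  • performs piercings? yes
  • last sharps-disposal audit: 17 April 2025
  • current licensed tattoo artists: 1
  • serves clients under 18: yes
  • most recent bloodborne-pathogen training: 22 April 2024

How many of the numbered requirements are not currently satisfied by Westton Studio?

9

1. workstations without dedicated sharps container 2 > 0 → not met
2. condition 'offers permanent makeup' holds; licensed tattoo artists 1 < 3 → not met
3. condition 'performs piercings' holds; sanitation citations on record 3 > 2 → not met
4. sharps-disposal audit 48 days ago vs limit 45 → not met
5. condition 'serves clients under 18' holds; bloodborne-pathogen training 408 days ago vs limit 365 → not met
6. health department inspection 815 days ago vs limit 730 → not met
7. professional liability coverage $575,000 < $625,000 → not met
8. client consent form present → met
9. infection-control review 36 days ago vs limit 30 → not met
10. first-aid certification 738 days ago vs limit 730 → not met
Not met: 9 of 10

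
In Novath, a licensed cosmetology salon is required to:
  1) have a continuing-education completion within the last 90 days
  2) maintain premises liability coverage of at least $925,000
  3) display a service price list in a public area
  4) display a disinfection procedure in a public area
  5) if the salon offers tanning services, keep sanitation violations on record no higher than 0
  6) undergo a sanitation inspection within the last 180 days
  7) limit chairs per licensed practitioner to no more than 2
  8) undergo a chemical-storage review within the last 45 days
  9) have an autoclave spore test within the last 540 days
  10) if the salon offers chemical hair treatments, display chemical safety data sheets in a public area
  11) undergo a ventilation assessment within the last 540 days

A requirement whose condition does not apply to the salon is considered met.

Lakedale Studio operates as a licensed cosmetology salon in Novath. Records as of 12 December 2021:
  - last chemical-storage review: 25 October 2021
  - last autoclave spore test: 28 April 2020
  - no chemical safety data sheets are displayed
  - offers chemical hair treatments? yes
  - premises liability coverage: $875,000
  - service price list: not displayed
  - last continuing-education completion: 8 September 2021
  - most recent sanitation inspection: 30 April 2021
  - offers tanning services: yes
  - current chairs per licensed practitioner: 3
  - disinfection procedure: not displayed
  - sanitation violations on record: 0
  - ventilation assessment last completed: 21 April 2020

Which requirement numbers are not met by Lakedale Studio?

1. continuing-education completion 95 days ago vs limit 90 → not met
2. premises liability coverage $875,000 < $925,000 → not met
3. service price list absent → not met
4. disinfection procedure absent → not met
5. condition 'offers tanning services' holds; sanitation violations on record 0 ≤ 0 → met
6. sanitation inspection 226 days ago vs limit 180 → not met
7. chairs per licensed practitioner 3 > 2 → not met
8. chemical-storage review 48 days ago vs limit 45 → not met
9. autoclave spore test 593 days ago vs limit 540 → not met
10. condition 'offers chemical hair treatments' holds; chemical safety data sheets absent → not met
11. ventilation assessment 600 days ago vs limit 540 → not met
Not met: 1, 2, 3, 4, 6, 7, 8, 9, 10, 11

1, 2, 3, 4, 6, 7, 8, 9, 10, 11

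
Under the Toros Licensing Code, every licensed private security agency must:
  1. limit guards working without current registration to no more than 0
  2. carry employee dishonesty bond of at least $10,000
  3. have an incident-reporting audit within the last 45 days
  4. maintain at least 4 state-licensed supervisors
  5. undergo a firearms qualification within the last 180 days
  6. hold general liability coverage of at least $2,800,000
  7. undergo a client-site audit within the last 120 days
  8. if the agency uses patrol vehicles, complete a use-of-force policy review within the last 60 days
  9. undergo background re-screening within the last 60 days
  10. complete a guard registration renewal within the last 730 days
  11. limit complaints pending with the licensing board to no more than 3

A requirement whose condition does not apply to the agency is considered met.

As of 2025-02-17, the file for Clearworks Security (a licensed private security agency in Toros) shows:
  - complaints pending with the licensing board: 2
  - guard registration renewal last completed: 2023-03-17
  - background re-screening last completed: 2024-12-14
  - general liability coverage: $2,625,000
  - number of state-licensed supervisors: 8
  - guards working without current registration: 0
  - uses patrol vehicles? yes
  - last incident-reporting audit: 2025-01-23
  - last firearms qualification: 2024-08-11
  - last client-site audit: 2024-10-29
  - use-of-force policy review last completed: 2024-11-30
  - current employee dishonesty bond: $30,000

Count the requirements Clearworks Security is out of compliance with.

4

1. guards working without current registration 0 ≤ 0 → met
2. employee dishonesty bond $30,000 ≥ $10,000 → met
3. incident-reporting audit 25 days ago vs limit 45 → met
4. state-licensed supervisors 8 ≥ 4 → met
5. firearms qualification 190 days ago vs limit 180 → not met
6. general liability coverage $2,625,000 < $2,800,000 → not met
7. client-site audit 111 days ago vs limit 120 → met
8. condition 'uses patrol vehicles' holds; use-of-force policy review 79 days ago vs limit 60 → not met
9. background re-screening 65 days ago vs limit 60 → not met
10. guard registration renewal 703 days ago vs limit 730 → met
11. complaints pending with the licensing board 2 ≤ 3 → met
Not met: 4 of 11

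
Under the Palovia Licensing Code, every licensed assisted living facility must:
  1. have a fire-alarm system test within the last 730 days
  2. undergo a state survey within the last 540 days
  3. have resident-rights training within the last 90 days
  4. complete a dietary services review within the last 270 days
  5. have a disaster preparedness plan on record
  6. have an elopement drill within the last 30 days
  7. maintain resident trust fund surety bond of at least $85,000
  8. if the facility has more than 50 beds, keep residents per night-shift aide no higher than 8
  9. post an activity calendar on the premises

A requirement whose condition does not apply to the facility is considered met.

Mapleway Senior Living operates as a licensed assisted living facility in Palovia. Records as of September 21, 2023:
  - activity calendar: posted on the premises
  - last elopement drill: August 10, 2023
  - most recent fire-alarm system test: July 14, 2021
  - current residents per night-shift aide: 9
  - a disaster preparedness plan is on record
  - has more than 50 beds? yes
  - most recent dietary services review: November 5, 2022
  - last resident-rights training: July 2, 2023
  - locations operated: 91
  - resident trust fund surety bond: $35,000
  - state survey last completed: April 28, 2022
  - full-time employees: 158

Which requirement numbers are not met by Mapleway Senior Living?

1. fire-alarm system test 799 days ago vs limit 730 → not met
2. state survey 511 days ago vs limit 540 → met
3. resident-rights training 81 days ago vs limit 90 → met
4. dietary services review 320 days ago vs limit 270 → not met
5. disaster preparedness plan present → met
6. elopement drill 42 days ago vs limit 30 → not met
7. resident trust fund surety bond $35,000 < $85,000 → not met
8. condition 'has more than 50 beds' holds; residents per night-shift aide 9 > 8 → not met
9. activity calendar present → met
Not met: 1, 4, 6, 7, 8

1, 4, 6, 7, 8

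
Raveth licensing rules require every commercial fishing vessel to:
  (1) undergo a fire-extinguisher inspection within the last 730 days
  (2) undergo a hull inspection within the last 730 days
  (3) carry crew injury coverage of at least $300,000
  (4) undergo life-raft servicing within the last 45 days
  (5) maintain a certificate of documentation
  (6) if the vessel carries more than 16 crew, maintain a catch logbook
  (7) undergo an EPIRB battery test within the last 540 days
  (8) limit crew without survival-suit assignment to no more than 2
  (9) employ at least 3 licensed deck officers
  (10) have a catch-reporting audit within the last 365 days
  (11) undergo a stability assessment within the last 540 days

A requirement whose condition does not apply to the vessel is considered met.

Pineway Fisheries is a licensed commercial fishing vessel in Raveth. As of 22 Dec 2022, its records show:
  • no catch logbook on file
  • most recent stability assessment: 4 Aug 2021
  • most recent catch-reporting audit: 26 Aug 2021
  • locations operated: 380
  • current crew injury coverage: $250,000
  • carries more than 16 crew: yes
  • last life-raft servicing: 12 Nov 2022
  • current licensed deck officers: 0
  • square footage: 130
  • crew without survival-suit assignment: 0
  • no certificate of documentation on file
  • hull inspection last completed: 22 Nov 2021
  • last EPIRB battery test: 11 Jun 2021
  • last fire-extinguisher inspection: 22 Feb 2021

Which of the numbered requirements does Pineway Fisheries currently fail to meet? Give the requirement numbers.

1. fire-extinguisher inspection 668 days ago vs limit 730 → met
2. hull inspection 395 days ago vs limit 730 → met
3. crew injury coverage $250,000 < $300,000 → not met
4. life-raft servicing 40 days ago vs limit 45 → met
5. certificate of documentation absent → not met
6. condition 'carries more than 16 crew' holds; catch logbook absent → not met
7. EPIRB battery test 559 days ago vs limit 540 → not met
8. crew without survival-suit assignment 0 ≤ 2 → met
9. licensed deck officers 0 < 3 → not met
10. catch-reporting audit 483 days ago vs limit 365 → not met
11. stability assessment 505 days ago vs limit 540 → met
Not met: 3, 5, 6, 7, 9, 10

3, 5, 6, 7, 9, 10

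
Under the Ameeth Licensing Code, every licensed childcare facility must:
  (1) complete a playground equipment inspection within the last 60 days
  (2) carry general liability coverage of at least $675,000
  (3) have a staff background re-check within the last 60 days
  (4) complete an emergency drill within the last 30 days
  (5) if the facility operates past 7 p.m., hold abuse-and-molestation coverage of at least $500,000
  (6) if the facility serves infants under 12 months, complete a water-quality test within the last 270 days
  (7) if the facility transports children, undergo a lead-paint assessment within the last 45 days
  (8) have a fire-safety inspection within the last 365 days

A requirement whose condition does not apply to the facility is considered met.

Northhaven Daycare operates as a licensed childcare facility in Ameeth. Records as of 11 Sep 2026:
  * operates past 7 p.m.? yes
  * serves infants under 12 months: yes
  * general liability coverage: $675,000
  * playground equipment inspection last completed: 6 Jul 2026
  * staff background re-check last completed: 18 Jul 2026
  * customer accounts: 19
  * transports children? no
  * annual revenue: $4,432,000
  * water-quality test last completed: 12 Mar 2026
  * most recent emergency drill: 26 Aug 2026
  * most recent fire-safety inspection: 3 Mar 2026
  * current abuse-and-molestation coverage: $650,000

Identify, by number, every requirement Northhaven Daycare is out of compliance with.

1

1. playground equipment inspection 67 days ago vs limit 60 → not met
2. general liability coverage $675,000 ≥ $675,000 → met
3. staff background re-check 55 days ago vs limit 60 → met
4. emergency drill 16 days ago vs limit 30 → met
5. condition 'operates past 7 p.m.' holds; abuse-and-molestation coverage $650,000 ≥ $500,000 → met
6. condition 'serves infants under 12 months' holds; water-quality test 183 days ago vs limit 270 → met
7. condition 'transports children' does not hold → requirement n/a → met
8. fire-safety inspection 192 days ago vs limit 365 → met
Not met: 1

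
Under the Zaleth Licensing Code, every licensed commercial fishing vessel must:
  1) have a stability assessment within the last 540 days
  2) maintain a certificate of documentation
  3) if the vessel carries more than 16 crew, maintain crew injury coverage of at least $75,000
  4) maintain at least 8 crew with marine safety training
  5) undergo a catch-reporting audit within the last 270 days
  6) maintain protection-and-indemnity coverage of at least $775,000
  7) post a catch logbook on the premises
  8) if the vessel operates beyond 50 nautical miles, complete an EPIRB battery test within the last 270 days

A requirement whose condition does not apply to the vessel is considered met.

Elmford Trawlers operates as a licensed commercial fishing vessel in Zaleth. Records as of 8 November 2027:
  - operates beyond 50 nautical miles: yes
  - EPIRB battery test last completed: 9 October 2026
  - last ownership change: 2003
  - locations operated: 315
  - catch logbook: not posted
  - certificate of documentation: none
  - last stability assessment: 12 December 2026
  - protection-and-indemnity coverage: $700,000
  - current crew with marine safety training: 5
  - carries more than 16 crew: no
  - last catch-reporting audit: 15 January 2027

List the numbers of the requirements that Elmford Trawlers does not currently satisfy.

1. stability assessment 331 days ago vs limit 540 → met
2. certificate of documentation absent → not met
3. condition 'carries more than 16 crew' does not hold → requirement n/a → met
4. crew with marine safety training 5 < 8 → not met
5. catch-reporting audit 297 days ago vs limit 270 → not met
6. protection-and-indemnity coverage $700,000 < $775,000 → not met
7. catch logbook absent → not met
8. condition 'operates beyond 50 nautical miles' holds; EPIRB battery test 395 days ago vs limit 270 → not met
Not met: 2, 4, 5, 6, 7, 8

2, 4, 5, 6, 7, 8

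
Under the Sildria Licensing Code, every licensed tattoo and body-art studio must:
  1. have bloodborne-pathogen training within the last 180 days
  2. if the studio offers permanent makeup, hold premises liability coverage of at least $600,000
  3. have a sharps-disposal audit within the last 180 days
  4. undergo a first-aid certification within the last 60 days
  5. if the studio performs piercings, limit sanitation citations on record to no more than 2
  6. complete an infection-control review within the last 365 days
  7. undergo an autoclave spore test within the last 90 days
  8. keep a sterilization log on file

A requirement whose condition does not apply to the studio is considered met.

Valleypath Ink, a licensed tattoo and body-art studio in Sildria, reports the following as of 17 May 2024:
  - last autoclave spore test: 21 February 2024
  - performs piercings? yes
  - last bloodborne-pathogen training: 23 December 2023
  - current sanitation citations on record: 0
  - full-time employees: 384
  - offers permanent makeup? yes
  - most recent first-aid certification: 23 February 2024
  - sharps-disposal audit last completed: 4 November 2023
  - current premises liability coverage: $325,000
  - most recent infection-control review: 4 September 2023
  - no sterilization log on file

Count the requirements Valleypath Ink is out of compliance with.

4

1. bloodborne-pathogen training 146 days ago vs limit 180 → met
2. condition 'offers permanent makeup' holds; premises liability coverage $325,000 < $600,000 → not met
3. sharps-disposal audit 195 days ago vs limit 180 → not met
4. first-aid certification 84 days ago vs limit 60 → not met
5. condition 'performs piercings' holds; sanitation citations on record 0 ≤ 2 → met
6. infection-control review 256 days ago vs limit 365 → met
7. autoclave spore test 86 days ago vs limit 90 → met
8. sterilization log absent → not met
Not met: 4 of 8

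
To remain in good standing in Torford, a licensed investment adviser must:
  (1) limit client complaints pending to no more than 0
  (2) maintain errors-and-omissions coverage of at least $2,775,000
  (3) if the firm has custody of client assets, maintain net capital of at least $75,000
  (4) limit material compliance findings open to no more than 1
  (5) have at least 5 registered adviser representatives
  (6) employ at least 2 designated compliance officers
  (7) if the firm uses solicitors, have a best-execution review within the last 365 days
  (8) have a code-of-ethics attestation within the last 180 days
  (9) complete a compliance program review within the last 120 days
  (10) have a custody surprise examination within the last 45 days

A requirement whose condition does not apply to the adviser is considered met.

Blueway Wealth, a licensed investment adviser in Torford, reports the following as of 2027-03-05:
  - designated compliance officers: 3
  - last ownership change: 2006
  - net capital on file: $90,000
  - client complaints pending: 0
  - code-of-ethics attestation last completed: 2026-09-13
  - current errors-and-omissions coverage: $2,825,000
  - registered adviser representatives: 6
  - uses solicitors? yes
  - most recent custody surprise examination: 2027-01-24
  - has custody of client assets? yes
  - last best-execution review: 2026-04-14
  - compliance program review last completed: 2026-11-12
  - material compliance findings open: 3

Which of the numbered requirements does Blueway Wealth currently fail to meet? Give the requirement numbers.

4

1. client complaints pending 0 ≤ 0 → met
2. errors-and-omissions coverage $2,825,000 ≥ $2,775,000 → met
3. condition 'has custody of client assets' holds; net capital $90,000 ≥ $75,000 → met
4. material compliance findings open 3 > 1 → not met
5. registered adviser representatives 6 ≥ 5 → met
6. designated compliance officers 3 ≥ 2 → met
7. condition 'uses solicitors' holds; best-execution review 325 days ago vs limit 365 → met
8. code-of-ethics attestation 173 days ago vs limit 180 → met
9. compliance program review 113 days ago vs limit 120 → met
10. custody surprise examination 40 days ago vs limit 45 → met
Not met: 4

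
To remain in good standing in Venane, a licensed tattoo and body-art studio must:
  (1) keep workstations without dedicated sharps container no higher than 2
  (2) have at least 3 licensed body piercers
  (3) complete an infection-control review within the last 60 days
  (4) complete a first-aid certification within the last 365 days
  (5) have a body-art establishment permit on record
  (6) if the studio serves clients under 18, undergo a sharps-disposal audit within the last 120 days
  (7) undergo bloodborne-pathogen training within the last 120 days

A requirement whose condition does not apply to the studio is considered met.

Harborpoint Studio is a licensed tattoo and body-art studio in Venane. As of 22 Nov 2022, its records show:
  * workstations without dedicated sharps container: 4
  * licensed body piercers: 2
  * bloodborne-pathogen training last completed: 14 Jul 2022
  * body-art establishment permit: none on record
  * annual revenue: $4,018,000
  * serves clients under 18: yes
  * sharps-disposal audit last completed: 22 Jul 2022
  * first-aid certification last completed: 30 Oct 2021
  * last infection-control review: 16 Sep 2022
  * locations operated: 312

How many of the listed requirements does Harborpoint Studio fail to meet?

1. workstations without dedicated sharps container 4 > 2 → not met
2. licensed body piercers 2 < 3 → not met
3. infection-control review 67 days ago vs limit 60 → not met
4. first-aid certification 388 days ago vs limit 365 → not met
5. body-art establishment permit absent → not met
6. condition 'serves clients under 18' holds; sharps-disposal audit 123 days ago vs limit 120 → not met
7. bloodborne-pathogen training 131 days ago vs limit 120 → not met
Not met: 7 of 7

7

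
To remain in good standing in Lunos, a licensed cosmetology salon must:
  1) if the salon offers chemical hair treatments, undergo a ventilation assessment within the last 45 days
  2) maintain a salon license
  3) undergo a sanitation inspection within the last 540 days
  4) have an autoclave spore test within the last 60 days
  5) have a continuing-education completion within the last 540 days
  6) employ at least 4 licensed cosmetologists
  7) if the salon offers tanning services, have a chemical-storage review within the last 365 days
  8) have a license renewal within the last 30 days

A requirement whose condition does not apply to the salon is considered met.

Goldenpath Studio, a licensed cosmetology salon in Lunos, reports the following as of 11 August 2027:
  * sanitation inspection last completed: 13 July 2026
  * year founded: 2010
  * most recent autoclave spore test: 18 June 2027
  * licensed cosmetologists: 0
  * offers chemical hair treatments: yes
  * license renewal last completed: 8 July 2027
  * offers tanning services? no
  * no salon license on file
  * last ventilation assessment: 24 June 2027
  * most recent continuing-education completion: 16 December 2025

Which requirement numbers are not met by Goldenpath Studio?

1. condition 'offers chemical hair treatments' holds; ventilation assessment 48 days ago vs limit 45 → not met
2. salon license absent → not met
3. sanitation inspection 394 days ago vs limit 540 → met
4. autoclave spore test 54 days ago vs limit 60 → met
5. continuing-education completion 603 days ago vs limit 540 → not met
6. licensed cosmetologists 0 < 4 → not met
7. condition 'offers tanning services' does not hold → requirement n/a → met
8. license renewal 34 days ago vs limit 30 → not met
Not met: 1, 2, 5, 6, 8

1, 2, 5, 6, 8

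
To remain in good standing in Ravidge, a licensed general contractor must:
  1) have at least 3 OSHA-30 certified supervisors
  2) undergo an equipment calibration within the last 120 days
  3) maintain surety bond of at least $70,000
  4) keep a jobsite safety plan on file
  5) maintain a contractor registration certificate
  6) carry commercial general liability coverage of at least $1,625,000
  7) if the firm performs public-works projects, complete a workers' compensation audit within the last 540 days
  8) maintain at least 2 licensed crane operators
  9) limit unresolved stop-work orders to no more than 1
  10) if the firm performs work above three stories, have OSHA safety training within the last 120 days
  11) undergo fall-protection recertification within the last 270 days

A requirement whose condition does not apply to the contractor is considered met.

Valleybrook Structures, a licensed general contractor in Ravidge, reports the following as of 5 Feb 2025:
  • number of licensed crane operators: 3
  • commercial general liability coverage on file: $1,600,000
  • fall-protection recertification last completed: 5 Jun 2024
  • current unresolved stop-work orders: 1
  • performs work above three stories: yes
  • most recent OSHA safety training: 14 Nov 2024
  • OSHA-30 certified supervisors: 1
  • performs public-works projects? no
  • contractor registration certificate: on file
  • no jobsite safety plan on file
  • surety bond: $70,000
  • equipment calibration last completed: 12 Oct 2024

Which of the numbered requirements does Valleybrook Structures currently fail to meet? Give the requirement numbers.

1, 4, 6

1. OSHA-30 certified supervisors 1 < 3 → not met
2. equipment calibration 116 days ago vs limit 120 → met
3. surety bond $70,000 ≥ $70,000 → met
4. jobsite safety plan absent → not met
5. contractor registration certificate present → met
6. commercial general liability coverage $1,600,000 < $1,625,000 → not met
7. condition 'performs public-works projects' does not hold → requirement n/a → met
8. licensed crane operators 3 ≥ 2 → met
9. unresolved stop-work orders 1 ≤ 1 → met
10. condition 'performs work above three stories' holds; OSHA safety training 83 days ago vs limit 120 → met
11. fall-protection recertification 245 days ago vs limit 270 → met
Not met: 1, 4, 6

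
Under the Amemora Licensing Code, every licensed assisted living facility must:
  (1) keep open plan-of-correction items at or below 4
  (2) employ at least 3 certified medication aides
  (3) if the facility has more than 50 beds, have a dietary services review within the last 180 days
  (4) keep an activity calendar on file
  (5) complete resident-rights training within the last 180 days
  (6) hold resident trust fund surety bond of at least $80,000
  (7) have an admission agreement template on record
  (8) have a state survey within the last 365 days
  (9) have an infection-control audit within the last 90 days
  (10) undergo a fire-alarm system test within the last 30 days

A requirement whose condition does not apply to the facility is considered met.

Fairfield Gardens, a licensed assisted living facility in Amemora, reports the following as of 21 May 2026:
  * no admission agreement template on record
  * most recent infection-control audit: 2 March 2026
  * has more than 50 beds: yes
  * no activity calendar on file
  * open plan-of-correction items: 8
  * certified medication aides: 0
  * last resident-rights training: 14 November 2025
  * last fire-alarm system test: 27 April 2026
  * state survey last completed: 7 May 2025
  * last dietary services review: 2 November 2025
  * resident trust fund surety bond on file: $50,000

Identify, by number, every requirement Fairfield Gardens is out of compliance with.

1, 2, 3, 4, 5, 6, 7, 8

1. open plan-of-correction items 8 > 4 → not met
2. certified medication aides 0 < 3 → not met
3. condition 'has more than 50 beds' holds; dietary services review 200 days ago vs limit 180 → not met
4. activity calendar absent → not met
5. resident-rights training 188 days ago vs limit 180 → not met
6. resident trust fund surety bond $50,000 < $80,000 → not met
7. admission agreement template absent → not met
8. state survey 379 days ago vs limit 365 → not met
9. infection-control audit 80 days ago vs limit 90 → met
10. fire-alarm system test 24 days ago vs limit 30 → met
Not met: 1, 2, 3, 4, 5, 6, 7, 8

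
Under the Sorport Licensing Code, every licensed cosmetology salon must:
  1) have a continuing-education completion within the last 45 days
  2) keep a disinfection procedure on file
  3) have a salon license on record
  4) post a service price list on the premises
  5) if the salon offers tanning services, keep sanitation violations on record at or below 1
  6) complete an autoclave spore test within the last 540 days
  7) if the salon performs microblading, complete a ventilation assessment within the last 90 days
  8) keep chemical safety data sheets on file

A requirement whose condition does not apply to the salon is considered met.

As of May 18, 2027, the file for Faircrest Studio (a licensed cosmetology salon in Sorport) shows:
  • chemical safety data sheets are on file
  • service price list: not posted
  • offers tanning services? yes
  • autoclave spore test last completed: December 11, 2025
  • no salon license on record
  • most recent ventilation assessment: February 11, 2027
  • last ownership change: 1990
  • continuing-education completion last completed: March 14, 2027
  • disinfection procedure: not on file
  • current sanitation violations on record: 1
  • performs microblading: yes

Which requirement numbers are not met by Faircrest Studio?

1. continuing-education completion 65 days ago vs limit 45 → not met
2. disinfection procedure absent → not met
3. salon license absent → not met
4. service price list absent → not met
5. condition 'offers tanning services' holds; sanitation violations on record 1 ≤ 1 → met
6. autoclave spore test 523 days ago vs limit 540 → met
7. condition 'performs microblading' holds; ventilation assessment 96 days ago vs limit 90 → not met
8. chemical safety data sheets present → met
Not met: 1, 2, 3, 4, 7

1, 2, 3, 4, 7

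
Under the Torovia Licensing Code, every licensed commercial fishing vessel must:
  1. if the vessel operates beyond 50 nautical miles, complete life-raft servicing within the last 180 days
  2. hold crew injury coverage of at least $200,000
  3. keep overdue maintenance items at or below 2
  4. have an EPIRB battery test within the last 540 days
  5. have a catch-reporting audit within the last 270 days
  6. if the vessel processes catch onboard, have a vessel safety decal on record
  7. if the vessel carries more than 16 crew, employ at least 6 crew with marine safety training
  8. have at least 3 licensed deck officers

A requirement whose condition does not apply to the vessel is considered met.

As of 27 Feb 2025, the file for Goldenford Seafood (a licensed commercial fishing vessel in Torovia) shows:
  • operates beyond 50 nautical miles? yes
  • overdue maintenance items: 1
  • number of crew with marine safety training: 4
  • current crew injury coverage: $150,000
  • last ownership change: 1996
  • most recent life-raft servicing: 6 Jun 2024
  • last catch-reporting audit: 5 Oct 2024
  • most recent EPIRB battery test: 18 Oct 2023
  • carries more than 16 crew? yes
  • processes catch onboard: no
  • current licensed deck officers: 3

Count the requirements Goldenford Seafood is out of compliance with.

3

1. condition 'operates beyond 50 nautical miles' holds; life-raft servicing 266 days ago vs limit 180 → not met
2. crew injury coverage $150,000 < $200,000 → not met
3. overdue maintenance items 1 ≤ 2 → met
4. EPIRB battery test 498 days ago vs limit 540 → met
5. catch-reporting audit 145 days ago vs limit 270 → met
6. condition 'processes catch onboard' does not hold → requirement n/a → met
7. condition 'carries more than 16 crew' holds; crew with marine safety training 4 < 6 → not met
8. licensed deck officers 3 ≥ 3 → met
Not met: 3 of 8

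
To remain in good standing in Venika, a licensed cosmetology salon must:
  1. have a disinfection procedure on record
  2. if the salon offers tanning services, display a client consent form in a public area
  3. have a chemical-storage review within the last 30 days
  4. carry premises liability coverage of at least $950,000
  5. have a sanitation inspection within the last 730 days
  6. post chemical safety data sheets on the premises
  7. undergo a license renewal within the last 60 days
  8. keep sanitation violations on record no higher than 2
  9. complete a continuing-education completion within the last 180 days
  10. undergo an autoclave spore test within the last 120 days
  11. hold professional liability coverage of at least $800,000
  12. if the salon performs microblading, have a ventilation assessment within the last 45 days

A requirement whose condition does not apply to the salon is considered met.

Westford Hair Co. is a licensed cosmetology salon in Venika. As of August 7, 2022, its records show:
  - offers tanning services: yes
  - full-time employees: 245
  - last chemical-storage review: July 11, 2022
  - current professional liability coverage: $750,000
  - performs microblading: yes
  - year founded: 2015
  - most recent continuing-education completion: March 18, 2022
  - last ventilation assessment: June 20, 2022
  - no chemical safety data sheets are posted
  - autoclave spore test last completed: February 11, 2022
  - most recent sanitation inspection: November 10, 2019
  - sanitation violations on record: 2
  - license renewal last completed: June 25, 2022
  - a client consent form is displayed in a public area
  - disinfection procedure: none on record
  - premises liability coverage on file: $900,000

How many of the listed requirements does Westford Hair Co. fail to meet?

7

1. disinfection procedure absent → not met
2. condition 'offers tanning services' holds; client consent form present → met
3. chemical-storage review 27 days ago vs limit 30 → met
4. premises liability coverage $900,000 < $950,000 → not met
5. sanitation inspection 1001 days ago vs limit 730 → not met
6. chemical safety data sheets absent → not met
7. license renewal 43 days ago vs limit 60 → met
8. sanitation violations on record 2 ≤ 2 → met
9. continuing-education completion 142 days ago vs limit 180 → met
10. autoclave spore test 177 days ago vs limit 120 → not met
11. professional liability coverage $750,000 < $800,000 → not met
12. condition 'performs microblading' holds; ventilation assessment 48 days ago vs limit 45 → not met
Not met: 7 of 12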